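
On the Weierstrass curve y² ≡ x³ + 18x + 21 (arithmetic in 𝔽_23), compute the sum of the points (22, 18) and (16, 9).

(22, 18) + (16, 9). λ = (9 - 18)/(16 - 22) ≡ 14/17 mod 23. 17⁻¹ ≡ 19 (mod 23), so λ ≡ 13.
  x = λ² - 22 - 16 = 169 - 38 ≡ 16; y = λ·(22 - 16) - 18 ≡ 14. → (16, 14)

(16, 14)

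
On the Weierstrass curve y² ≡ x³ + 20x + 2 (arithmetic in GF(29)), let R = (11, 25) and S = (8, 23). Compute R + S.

(11, 25) + (8, 23). λ = (23 - 25)/(8 - 11) ≡ 27/26 mod 29. 26⁻¹ ≡ 19 (mod 29), so λ ≡ 20.
  x = λ² - 11 - 8 = 400 - 19 ≡ 4; y = λ·(11 - 4) - 25 ≡ 28. → (4, 28)

(4, 28)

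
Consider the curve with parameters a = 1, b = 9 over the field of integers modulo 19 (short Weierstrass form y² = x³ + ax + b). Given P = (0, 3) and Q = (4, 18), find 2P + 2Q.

First 2P:
Repeated addition: build up to 2P.
2P: tangent at (0, 3): λ = (3·0² + 1)/(2·3) ≡ 1/6. 6⁻¹ ≡ 16 (mod 19), so λ ≡ 1·16 ≡ 16.
  x = λ² - 0 - 0 = 256 - 0 ≡ 9; y = λ·(0 - 9) - 3 ≡ 5. → (9, 5)
2P = (9, 5).
Next 2Q:
Repeated addition: build up to 2Q.
2Q: tangent at (4, 18): λ = (3·4² + 1)/(2·18) ≡ 11/17. 17⁻¹ ≡ 9 (mod 19), so λ ≡ 11·9 ≡ 4.
  x = λ² - 4 - 4 = 16 - 8 ≡ 8; y = λ·(4 - 8) - 18 ≡ 4. → (8, 4)
2Q = (8, 4).
Finally 2P + 2Q:
(9, 5) + (8, 4). λ = (4 - 5)/(8 - 9) ≡ 18/18 mod 19. 18⁻¹ ≡ 18 (mod 19), so λ ≡ 1.
  x = λ² - 9 - 8 = 1 - 17 ≡ 3; y = λ·(9 - 3) - 5 ≡ 1. → (3, 1)

(3, 1)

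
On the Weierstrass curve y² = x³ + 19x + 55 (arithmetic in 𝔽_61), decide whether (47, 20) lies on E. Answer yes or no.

yes

y² = 20² ≡ 34; x³ + 19x + 55 = 104771 ≡ 34 (mod 61). 34 = 34.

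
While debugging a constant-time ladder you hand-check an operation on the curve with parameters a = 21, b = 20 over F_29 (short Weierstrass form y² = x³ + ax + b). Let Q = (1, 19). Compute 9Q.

Double-and-add on 9 = (1001)₂. Start with Q = (1, 19) for the leading 1-bit.
double: tangent at (1, 19): λ = (3·1² + 21)/(2·19) ≡ 24/9. 9⁻¹ ≡ 13 (mod 29) since 9·13 = 117 ≡ 1, so λ ≡ 24·13 ≡ 22.
  x = λ² - 1 - 1 = 484 - 2 ≡ 18; y = λ·(1 - 18) - 19 ≡ 13. → (18, 13)
double: tangent at (18, 13): λ = (3·18² + 21)/(2·13) ≡ 7/26. 26⁻¹ ≡ 19 (mod 29), so λ ≡ 7·19 ≡ 17.
  x = λ² - 18 - 18 = 289 - 36 ≡ 21; y = λ·(18 - 21) - 13 ≡ 23. → (21, 23)
double: tangent at (21, 23): λ = (3·21² + 21)/(2·23) ≡ 10/17. 17⁻¹ ≡ 12 (mod 29) since 17·12 = 204 ≡ 1, so λ ≡ 10·12 ≡ 4.
  x = λ² - 21 - 21 = 16 - 42 ≡ 3; y = λ·(21 - 3) - 23 ≡ 20. → (3, 20)
add Q: (3, 20) + (1, 19). λ = (19 - 20)/(1 - 3) ≡ 28/27 mod 29. 27⁻¹ ≡ 14 (mod 29), so λ ≡ 15.
  x = λ² - 3 - 1 = 225 - 4 ≡ 18; y = λ·(3 - 18) - 20 ≡ 16. → (18, 16)

(18, 16)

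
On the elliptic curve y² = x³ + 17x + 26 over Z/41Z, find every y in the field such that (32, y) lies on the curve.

13, 28

x³ + 17x + 26 = 33338 ≡ 5 (mod 41).
Square roots of 5 mod 41: 13 and 28 (since 13² = 169 ≡ 5).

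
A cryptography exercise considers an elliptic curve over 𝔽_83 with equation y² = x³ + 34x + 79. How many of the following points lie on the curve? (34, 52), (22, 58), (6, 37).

0

(34, 52): 52² ≡ 48, rhs ≡ 35 → off.
(22, 58): 58² ≡ 44, rhs ≡ 21 → off.
(6, 37): 37² ≡ 41, rhs ≡ 1 → off.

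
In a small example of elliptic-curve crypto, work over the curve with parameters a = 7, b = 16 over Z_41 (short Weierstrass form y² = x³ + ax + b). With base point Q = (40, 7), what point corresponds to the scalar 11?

O

Repeated addition: build up to 11Q.
2Q: tangent at (40, 7): λ = (3·40² + 7)/(2·7) ≡ 10/14. 14⁻¹ ≡ 3 (mod 41) since 14·3 = 42 ≡ 1, so λ ≡ 10·3 ≡ 30.
  x = λ² - 40 - 40 = 900 - 80 ≡ 0; y = λ·(40 - 0) - 7 ≡ 4. → (0, 4)
3Q: (0, 4) + (40, 7). λ = (7 - 4)/(40 - 0) ≡ 3/40 mod 41. 40⁻¹ ≡ 40 (mod 41) since 40·40 = 1600 ≡ 1, so λ ≡ 38.
  x = λ² - 0 - 40 = 1444 - 40 ≡ 10; y = λ·(0 - 10) - 4 ≡ 26. → (10, 26)
4Q: (10, 26) + (40, 7). λ = (7 - 26)/(40 - 10) ≡ 22/30 mod 41. 30⁻¹ ≡ 26 (mod 41) since 30·26 = 780 ≡ 1, so λ ≡ 39.
  x = λ² - 10 - 40 = 1521 - 50 ≡ 36; y = λ·(10 - 36) - 26 ≡ 26. → (36, 26)
5Q: (36, 26) + (40, 7). λ = (7 - 26)/(40 - 36) ≡ 22/4 mod 41. 4⁻¹ ≡ 31 (mod 41), so λ ≡ 26.
  x = λ² - 36 - 40 = 676 - 76 ≡ 26; y = λ·(36 - 26) - 26 ≡ 29. → (26, 29)
6Q: (26, 29) + (40, 7). λ = (7 - 29)/(40 - 26) ≡ 19/14 mod 41. 14⁻¹ ≡ 3 (mod 41), so λ ≡ 16.
  x = λ² - 26 - 40 = 256 - 66 ≡ 26; y = λ·(26 - 26) - 29 ≡ 12. → (26, 12)
7Q: (26, 12) + (40, 7). λ = (7 - 12)/(40 - 26) ≡ 36/14 mod 41. 14⁻¹ ≡ 3 (mod 41), so λ ≡ 26.
  x = λ² - 26 - 40 = 676 - 66 ≡ 36; y = λ·(26 - 36) - 12 ≡ 15. → (36, 15)
8Q: (36, 15) + (40, 7). λ = (7 - 15)/(40 - 36) ≡ 33/4 mod 41. 4⁻¹ ≡ 31 (mod 41), so λ ≡ 39.
  x = λ² - 36 - 40 = 1521 - 76 ≡ 10; y = λ·(36 - 10) - 15 ≡ 15. → (10, 15)
9Q: (10, 15) + (40, 7). λ = (7 - 15)/(40 - 10) ≡ 33/30 mod 41. 30⁻¹ ≡ 26 (mod 41) since 30·26 = 780 ≡ 1, so λ ≡ 38.
  x = λ² - 10 - 40 = 1444 - 50 ≡ 0; y = λ·(10 - 0) - 15 ≡ 37. → (0, 37)
10Q: (0, 37) + (40, 7). λ = (7 - 37)/(40 - 0) ≡ 11/40 mod 41. 40⁻¹ ≡ 40 (mod 41) since 40·40 = 1600 ≡ 1, so λ ≡ 30.
  x = λ² - 0 - 40 = 900 - 40 ≡ 40; y = λ·(0 - 40) - 37 ≡ 34. → (40, 34)
11Q: (40, 34) + (40, 7): same x and y₁ ≡ -y₂, so the sum is O.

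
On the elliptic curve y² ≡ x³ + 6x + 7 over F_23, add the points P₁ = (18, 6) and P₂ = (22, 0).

(14, 11)

(18, 6) + (22, 0). λ = (0 - 6)/(22 - 18) ≡ 17/4 mod 23. 4⁻¹ ≡ 6 (mod 23), so λ ≡ 10.
  x = λ² - 18 - 22 = 100 - 40 ≡ 14; y = λ·(18 - 14) - 6 ≡ 11. → (14, 11)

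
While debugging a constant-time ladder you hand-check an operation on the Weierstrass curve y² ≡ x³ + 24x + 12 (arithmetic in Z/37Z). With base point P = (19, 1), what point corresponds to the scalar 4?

Repeated addition: build up to 4P.
2P: tangent at (19, 1): λ = (3·19² + 24)/(2·1) ≡ 34/2. 2⁻¹ ≡ 19 (mod 37), so λ ≡ 34·19 ≡ 17.
  x = λ² - 19 - 19 = 289 - 38 ≡ 29; y = λ·(19 - 29) - 1 ≡ 14. → (29, 14)
3P: (29, 14) + (19, 1). λ = (1 - 14)/(19 - 29) ≡ 24/27 mod 37. 27⁻¹ ≡ 11 (mod 37) since 27·11 = 297 ≡ 1, so λ ≡ 5.
  x = λ² - 29 - 19 = 25 - 48 ≡ 14; y = λ·(29 - 14) - 14 ≡ 24. → (14, 24)
4P: (14, 24) + (19, 1). λ = (1 - 24)/(19 - 14) ≡ 14/5 mod 37. 5⁻¹ ≡ 15 (mod 37), so λ ≡ 25.
  x = λ² - 14 - 19 = 625 - 33 ≡ 0; y = λ·(14 - 0) - 24 ≡ 30. → (0, 30)

(0, 30)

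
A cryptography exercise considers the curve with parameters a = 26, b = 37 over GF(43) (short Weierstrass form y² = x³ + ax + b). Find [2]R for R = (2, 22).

(21, 30)

tangent at (2, 22): λ = (3·2² + 26)/(2·22) ≡ 38/1. 1⁻¹ ≡ 1 (mod 43), so λ ≡ 38·1 ≡ 38.
  x = λ² - 2 - 2 = 1444 - 4 ≡ 21; y = λ·(2 - 21) - 22 ≡ 30. → (21, 30)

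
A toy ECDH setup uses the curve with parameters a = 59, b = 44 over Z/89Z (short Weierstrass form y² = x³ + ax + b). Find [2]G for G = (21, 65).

tangent at (21, 65): λ = (3·21² + 59)/(2·65) ≡ 47/41. 41⁻¹ ≡ 76 (mod 89), so λ ≡ 47·76 ≡ 12.
  x = λ² - 21 - 21 = 144 - 42 ≡ 13; y = λ·(21 - 13) - 65 ≡ 31. → (13, 31)

(13, 31)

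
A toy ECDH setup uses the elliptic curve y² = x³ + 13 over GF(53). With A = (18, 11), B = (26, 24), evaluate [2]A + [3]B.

First 2A:
Repeated addition: build up to 2A.
2A: tangent at (18, 11): λ = (3·18² + 0)/(2·11) ≡ 18/22. 22⁻¹ ≡ 41 (mod 53) since 22·41 = 902 ≡ 1, so λ ≡ 18·41 ≡ 49.
  x = λ² - 18 - 18 = 2401 - 36 ≡ 33; y = λ·(18 - 33) - 11 ≡ 49. → (33, 49)
2A = (33, 49).
Next 3B:
Repeated addition: build up to 3B.
2B: tangent at (26, 24): λ = (3·26² + 0)/(2·24) ≡ 14/48. 48⁻¹ ≡ 21 (mod 53) since 48·21 = 1008 ≡ 1, so λ ≡ 14·21 ≡ 29.
  x = λ² - 26 - 26 = 841 - 52 ≡ 47; y = λ·(26 - 47) - 24 ≡ 3. → (47, 3)
3B: (47, 3) + (26, 24). λ = (24 - 3)/(26 - 47) ≡ 21/32 mod 53. 32⁻¹ ≡ 5 (mod 53), so λ ≡ 52.
  x = λ² - 47 - 26 = 2704 - 73 ≡ 34; y = λ·(47 - 34) - 3 ≡ 37. → (34, 37)
3B = (34, 37).
Finally 2A + 3B:
(33, 49) + (34, 37). λ = (37 - 49)/(34 - 33) ≡ 41/1 mod 53. 1⁻¹ ≡ 1 (mod 53), so λ ≡ 41.
  x = λ² - 33 - 34 = 1681 - 67 ≡ 24; y = λ·(33 - 24) - 49 ≡ 2. → (24, 2)

(24, 2)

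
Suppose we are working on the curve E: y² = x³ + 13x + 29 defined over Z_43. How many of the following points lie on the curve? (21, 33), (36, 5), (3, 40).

2

(21, 33): 33² ≡ 14, rhs ≡ 17 → off.
(36, 5): 5² ≡ 25, rhs ≡ 25 → on.
(3, 40): 40² ≡ 9, rhs ≡ 9 → on.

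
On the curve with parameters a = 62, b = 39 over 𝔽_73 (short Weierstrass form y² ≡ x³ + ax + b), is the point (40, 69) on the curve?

y² = 69² ≡ 16; x³ + 62x + 39 = 66519 ≡ 16 (mod 73). 16 = 16.

yes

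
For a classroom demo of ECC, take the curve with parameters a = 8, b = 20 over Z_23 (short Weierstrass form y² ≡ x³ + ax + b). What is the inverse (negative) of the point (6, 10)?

(6, 13)

-(6, 10) = (6, -10 mod 23) = (6, 13).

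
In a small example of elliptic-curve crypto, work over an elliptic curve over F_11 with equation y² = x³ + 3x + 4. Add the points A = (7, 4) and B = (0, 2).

(7, 4) + (0, 2). λ = (2 - 4)/(0 - 7) ≡ 9/4 mod 11. 4⁻¹ ≡ 3 (mod 11) since 4·3 = 12 ≡ 1, so λ ≡ 5.
  x = λ² - 7 - 0 = 25 - 7 ≡ 7; y = λ·(7 - 7) - 4 ≡ 7. → (7, 7)

(7, 7)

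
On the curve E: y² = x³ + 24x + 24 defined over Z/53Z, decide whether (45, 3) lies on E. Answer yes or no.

y² = 3² ≡ 9; x³ + 24x + 24 = 92229 ≡ 9 (mod 53). 9 = 9.

yes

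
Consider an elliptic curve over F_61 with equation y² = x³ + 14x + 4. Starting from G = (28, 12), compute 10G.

Double-and-add on 10 = (1010)₂. Start with G = (28, 12) for the leading 1-bit.
double: tangent at (28, 12): λ = (3·28² + 14)/(2·12) ≡ 48/24. 24⁻¹ ≡ 28 (mod 61), so λ ≡ 48·28 ≡ 2.
  x = λ² - 28 - 28 = 4 - 56 ≡ 9; y = λ·(28 - 9) - 12 ≡ 26. → (9, 26)
double: tangent at (9, 26): λ = (3·9² + 14)/(2·26) ≡ 13/52. 52⁻¹ ≡ 27 (mod 61) since 52·27 = 1404 ≡ 1, so λ ≡ 13·27 ≡ 46.
  x = λ² - 9 - 9 = 2116 - 18 ≡ 24; y = λ·(9 - 24) - 26 ≡ 16. → (24, 16)
add G: (24, 16) + (28, 12). λ = (12 - 16)/(28 - 24) ≡ 57/4 mod 61. 4⁻¹ ≡ 46 (mod 61) since 4·46 = 184 ≡ 1, so λ ≡ 60.
  x = λ² - 24 - 28 = 3600 - 52 ≡ 10; y = λ·(24 - 10) - 16 ≡ 31. → (10, 31)
double: tangent at (10, 31): λ = (3·10² + 14)/(2·31) ≡ 9/1. 1⁻¹ ≡ 1 (mod 61), so λ ≡ 9·1 ≡ 9.
  x = λ² - 10 - 10 = 81 - 20 ≡ 0; y = λ·(10 - 0) - 31 ≡ 59. → (0, 59)

(0, 59)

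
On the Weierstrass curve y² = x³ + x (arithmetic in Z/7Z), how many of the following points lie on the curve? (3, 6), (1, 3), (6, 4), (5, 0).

(3, 6): 6² ≡ 1, rhs ≡ 2 → off.
(1, 3): 3² ≡ 2, rhs ≡ 2 → on.
(6, 4): 4² ≡ 2, rhs ≡ 5 → off.
(5, 0): 0² ≡ 0, rhs ≡ 4 → off.

1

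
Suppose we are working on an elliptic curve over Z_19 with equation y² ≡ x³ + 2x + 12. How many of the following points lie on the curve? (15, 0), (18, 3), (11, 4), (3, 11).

3

(15, 0): 0² ≡ 0, rhs ≡ 16 → off.
(18, 3): 3² ≡ 9, rhs ≡ 9 → on.
(11, 4): 4² ≡ 16, rhs ≡ 16 → on.
(3, 11): 11² ≡ 7, rhs ≡ 7 → on.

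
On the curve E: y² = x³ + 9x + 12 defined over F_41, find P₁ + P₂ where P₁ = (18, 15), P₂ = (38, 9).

(18, 15) + (38, 9). λ = (9 - 15)/(38 - 18) ≡ 35/20 mod 41. 20⁻¹ ≡ 39 (mod 41), so λ ≡ 12.
  x = λ² - 18 - 38 = 144 - 56 ≡ 6; y = λ·(18 - 6) - 15 ≡ 6. → (6, 6)

(6, 6)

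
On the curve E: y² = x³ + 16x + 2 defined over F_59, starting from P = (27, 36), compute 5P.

Double-and-add on 5 = (101)₂. Start with P = (27, 36) for the leading 1-bit.
double: tangent at (27, 36): λ = (3·27² + 16)/(2·36) ≡ 20/13. 13⁻¹ ≡ 50 (mod 59) since 13·50 = 650 ≡ 1, so λ ≡ 20·50 ≡ 56.
  x = λ² - 27 - 27 = 3136 - 54 ≡ 14; y = λ·(27 - 14) - 36 ≡ 43. → (14, 43)
double: tangent at (14, 43): λ = (3·14² + 16)/(2·43) ≡ 14/27. 27⁻¹ ≡ 35 (mod 59) since 27·35 = 945 ≡ 1, so λ ≡ 14·35 ≡ 18.
  x = λ² - 14 - 14 = 324 - 28 ≡ 1; y = λ·(14 - 1) - 43 ≡ 14. → (1, 14)
add P: (1, 14) + (27, 36). λ = (36 - 14)/(27 - 1) ≡ 22/26 mod 59. 26⁻¹ ≡ 25 (mod 59) since 26·25 = 650 ≡ 1, so λ ≡ 19.
  x = λ² - 1 - 27 = 361 - 28 ≡ 38; y = λ·(1 - 38) - 14 ≡ 50. → (38, 50)

(38, 50)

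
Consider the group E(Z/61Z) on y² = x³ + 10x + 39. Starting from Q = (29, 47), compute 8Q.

Double-and-add on 8 = (1000)₂. Start with Q = (29, 47) for the leading 1-bit.
double: tangent at (29, 47): λ = (3·29² + 10)/(2·47) ≡ 32/33. 33⁻¹ ≡ 37 (mod 61), so λ ≡ 32·37 ≡ 25.
  x = λ² - 29 - 29 = 625 - 58 ≡ 18; y = λ·(29 - 18) - 47 ≡ 45. → (18, 45)
double: tangent at (18, 45): λ = (3·18² + 10)/(2·45) ≡ 6/29. 29⁻¹ ≡ 40 (mod 61) since 29·40 = 1160 ≡ 1, so λ ≡ 6·40 ≡ 57.
  x = λ² - 18 - 18 = 3249 - 36 ≡ 41; y = λ·(18 - 41) - 45 ≡ 47. → (41, 47)
double: tangent at (41, 47): λ = (3·41² + 10)/(2·47) ≡ 51/33. 33⁻¹ ≡ 37 (mod 61) since 33·37 = 1221 ≡ 1, so λ ≡ 51·37 ≡ 57.
  x = λ² - 41 - 41 = 3249 - 82 ≡ 56; y = λ·(41 - 56) - 47 ≡ 13. → (56, 13)

(56, 13)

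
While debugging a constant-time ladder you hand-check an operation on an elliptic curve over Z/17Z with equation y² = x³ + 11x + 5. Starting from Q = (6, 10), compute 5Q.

Double-and-add on 5 = (101)₂. Start with Q = (6, 10) for the leading 1-bit.
double: tangent at (6, 10): λ = (3·6² + 11)/(2·10) ≡ 0/3. 3⁻¹ ≡ 6 (mod 17) since 3·6 = 18 ≡ 1, so λ ≡ 0·6 ≡ 0.
  x = λ² - 6 - 6 = 0 - 12 ≡ 5; y = λ·(6 - 5) - 10 ≡ 7. → (5, 7)
double: tangent at (5, 7): λ = (3·5² + 11)/(2·7) ≡ 1/14. 14⁻¹ ≡ 11 (mod 17), so λ ≡ 1·11 ≡ 11.
  x = λ² - 5 - 5 = 121 - 10 ≡ 9; y = λ·(5 - 9) - 7 ≡ 0. → (9, 0)
add Q: (9, 0) + (6, 10). λ = (10 - 0)/(6 - 9) ≡ 10/14 mod 17. 14⁻¹ ≡ 11 (mod 17) since 14·11 = 154 ≡ 1, so λ ≡ 8.
  x = λ² - 9 - 6 = 64 - 15 ≡ 15; y = λ·(9 - 15) - 0 ≡ 3. → (15, 3)

(15, 3)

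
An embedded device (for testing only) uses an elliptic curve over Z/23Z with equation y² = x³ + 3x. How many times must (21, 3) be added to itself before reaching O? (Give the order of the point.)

2P: tangent at (21, 3): λ = (3·21² + 3)/(2·3) ≡ 15/6. 6⁻¹ ≡ 4 (mod 23), so λ ≡ 15·4 ≡ 14.
  x = λ² - 21 - 21 = 196 - 42 ≡ 16; y = λ·(21 - 16) - 3 ≡ 21. → (16, 21)
3P: (16, 21) + (21, 3). λ = (3 - 21)/(21 - 16) ≡ 5/5 mod 23. 5⁻¹ ≡ 14 (mod 23) since 5·14 = 70 ≡ 1, so λ ≡ 1.
  x = λ² - 16 - 21 = 1 - 37 ≡ 10; y = λ·(16 - 10) - 21 ≡ 8. → (10, 8)
4P: (10, 8) + (21, 3). λ = (3 - 8)/(21 - 10) ≡ 18/11 mod 23. 11⁻¹ ≡ 21 (mod 23), so λ ≡ 10.
  x = λ² - 10 - 21 = 100 - 31 ≡ 0; y = λ·(10 - 0) - 8 ≡ 0. → (0, 0)
5P: (0, 0) + (21, 3). λ = (3 - 0)/(21 - 0) ≡ 3/21 mod 23. 21⁻¹ ≡ 11 (mod 23) since 21·11 = 231 ≡ 1, so λ ≡ 10.
  x = λ² - 0 - 21 = 100 - 21 ≡ 10; y = λ·(0 - 10) - 0 ≡ 15. → (10, 15)
6P: (10, 15) + (21, 3). λ = (3 - 15)/(21 - 10) ≡ 11/11 mod 23. 11⁻¹ ≡ 21 (mod 23), so λ ≡ 1.
  x = λ² - 10 - 21 = 1 - 31 ≡ 16; y = λ·(10 - 16) - 15 ≡ 2. → (16, 2)
7P: (16, 2) + (21, 3). λ = (3 - 2)/(21 - 16) ≡ 1/5 mod 23. 5⁻¹ ≡ 14 (mod 23) since 5·14 = 70 ≡ 1, so λ ≡ 14.
  x = λ² - 16 - 21 = 196 - 37 ≡ 21; y = λ·(16 - 21) - 2 ≡ 20. → (21, 20)
8P: (21, 20) + (21, 3): same x and y₁ ≡ -y₂, so the sum is O.
8P = O, so the order is 8.

8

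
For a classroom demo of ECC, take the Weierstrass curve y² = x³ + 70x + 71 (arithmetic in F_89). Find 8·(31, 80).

Write Q = (31, 80).
Repeated addition: build up to 8Q.
2Q: tangent at (31, 80): λ = (3·31² + 70)/(2·80) ≡ 16/71. 71⁻¹ ≡ 84 (mod 89), so λ ≡ 16·84 ≡ 9.
  x = λ² - 31 - 31 = 81 - 62 ≡ 19; y = λ·(31 - 19) - 80 ≡ 28. → (19, 28)
3Q: (19, 28) + (31, 80). λ = (80 - 28)/(31 - 19) ≡ 52/12 mod 89. 12⁻¹ ≡ 52 (mod 89) since 12·52 = 624 ≡ 1, so λ ≡ 34.
  x = λ² - 19 - 31 = 1156 - 50 ≡ 38; y = λ·(19 - 38) - 28 ≡ 38. → (38, 38)
4Q: (38, 38) + (31, 80). λ = (80 - 38)/(31 - 38) ≡ 42/82 mod 89. 82⁻¹ ≡ 38 (mod 89) since 82·38 = 3116 ≡ 1, so λ ≡ 83.
  x = λ² - 38 - 31 = 6889 - 69 ≡ 56; y = λ·(38 - 56) - 38 ≡ 70. → (56, 70)
5Q: (56, 70) + (31, 80). λ = (80 - 70)/(31 - 56) ≡ 10/64 mod 89. 64⁻¹ ≡ 32 (mod 89), so λ ≡ 53.
  x = λ² - 56 - 31 = 2809 - 87 ≡ 52; y = λ·(56 - 52) - 70 ≡ 53. → (52, 53)
6Q: (52, 53) + (31, 80). λ = (80 - 53)/(31 - 52) ≡ 27/68 mod 89. 68⁻¹ ≡ 72 (mod 89), so λ ≡ 75.
  x = λ² - 52 - 31 = 5625 - 83 ≡ 24; y = λ·(52 - 24) - 53 ≡ 0. → (24, 0)
7Q: (24, 0) + (31, 80). λ = (80 - 0)/(31 - 24) ≡ 80/7 mod 89. 7⁻¹ ≡ 51 (mod 89), so λ ≡ 75.
  x = λ² - 24 - 31 = 5625 - 55 ≡ 52; y = λ·(24 - 52) - 0 ≡ 36. → (52, 36)
8Q: (52, 36) + (31, 80). λ = (80 - 36)/(31 - 52) ≡ 44/68 mod 89. 68⁻¹ ≡ 72 (mod 89), so λ ≡ 53.
  x = λ² - 52 - 31 = 2809 - 83 ≡ 56; y = λ·(52 - 56) - 36 ≡ 19. → (56, 19)

(56, 19)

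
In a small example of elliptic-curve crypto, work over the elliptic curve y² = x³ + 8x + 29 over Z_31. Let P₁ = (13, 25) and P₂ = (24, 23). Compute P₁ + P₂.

(3, 7)

(13, 25) + (24, 23). λ = (23 - 25)/(24 - 13) ≡ 29/11 mod 31. 11⁻¹ ≡ 17 (mod 31), so λ ≡ 28.
  x = λ² - 13 - 24 = 784 - 37 ≡ 3; y = λ·(13 - 3) - 25 ≡ 7. → (3, 7)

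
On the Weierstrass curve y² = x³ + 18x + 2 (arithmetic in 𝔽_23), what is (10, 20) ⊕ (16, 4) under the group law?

(22, 12)

(10, 20) + (16, 4). λ = (4 - 20)/(16 - 10) ≡ 7/6 mod 23. 6⁻¹ ≡ 4 (mod 23), so λ ≡ 5.
  x = λ² - 10 - 16 = 25 - 26 ≡ 22; y = λ·(10 - 22) - 20 ≡ 12. → (22, 12)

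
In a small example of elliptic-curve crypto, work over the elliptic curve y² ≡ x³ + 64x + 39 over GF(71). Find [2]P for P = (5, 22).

(54, 12)

tangent at (5, 22): λ = (3·5² + 64)/(2·22) ≡ 68/44. 44⁻¹ ≡ 21 (mod 71), so λ ≡ 68·21 ≡ 8.
  x = λ² - 5 - 5 = 64 - 10 ≡ 54; y = λ·(5 - 54) - 22 ≡ 12. → (54, 12)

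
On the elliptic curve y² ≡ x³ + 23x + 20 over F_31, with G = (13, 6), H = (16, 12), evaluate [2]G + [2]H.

First 2G:
Repeated addition: build up to 2G.
2G: tangent at (13, 6): λ = (3·13² + 23)/(2·6) ≡ 3/12. 12⁻¹ ≡ 13 (mod 31) since 12·13 = 156 ≡ 1, so λ ≡ 3·13 ≡ 8.
  x = λ² - 13 - 13 = 64 - 26 ≡ 7; y = λ·(13 - 7) - 6 ≡ 11. → (7, 11)
2G = (7, 11).
Next 2H:
Repeated addition: build up to 2H.
2H: tangent at (16, 12): λ = (3·16² + 23)/(2·12) ≡ 16/24. 24⁻¹ ≡ 22 (mod 31) since 24·22 = 528 ≡ 1, so λ ≡ 16·22 ≡ 11.
  x = λ² - 16 - 16 = 121 - 32 ≡ 27; y = λ·(16 - 27) - 12 ≡ 22. → (27, 22)
2H = (27, 22).
Finally 2G + 2H:
(7, 11) + (27, 22). λ = (22 - 11)/(27 - 7) ≡ 11/20 mod 31. 20⁻¹ ≡ 14 (mod 31), so λ ≡ 30.
  x = λ² - 7 - 27 = 900 - 34 ≡ 29; y = λ·(7 - 29) - 11 ≡ 11. → (29, 11)

(29, 11)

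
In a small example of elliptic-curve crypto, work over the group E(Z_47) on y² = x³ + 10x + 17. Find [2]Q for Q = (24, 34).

tangent at (24, 34): λ = (3·24² + 10)/(2·34) ≡ 46/21. 21⁻¹ ≡ 9 (mod 47), so λ ≡ 46·9 ≡ 38.
  x = λ² - 24 - 24 = 1444 - 48 ≡ 33; y = λ·(24 - 33) - 34 ≡ 0. → (33, 0)

(33, 0)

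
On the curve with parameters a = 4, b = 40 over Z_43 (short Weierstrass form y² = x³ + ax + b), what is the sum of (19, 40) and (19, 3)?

The two points share x = 19 and their y-coordinates satisfy 40 + 3 ≡ 0 (mod 43), so they are inverses. Their sum is O.

O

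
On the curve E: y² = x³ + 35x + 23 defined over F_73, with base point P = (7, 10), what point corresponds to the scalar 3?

Repeated addition: build up to 3P.
2P: tangent at (7, 10): λ = (3·7² + 35)/(2·10) ≡ 36/20. 20⁻¹ ≡ 11 (mod 73) since 20·11 = 220 ≡ 1, so λ ≡ 36·11 ≡ 31.
  x = λ² - 7 - 7 = 961 - 14 ≡ 71; y = λ·(7 - 71) - 10 ≡ 50. → (71, 50)
3P: (71, 50) + (7, 10). λ = (10 - 50)/(7 - 71) ≡ 33/9 mod 73. 9⁻¹ ≡ 65 (mod 73), so λ ≡ 28.
  x = λ² - 71 - 7 = 784 - 78 ≡ 49; y = λ·(71 - 49) - 50 ≡ 55. → (49, 55)

(49, 55)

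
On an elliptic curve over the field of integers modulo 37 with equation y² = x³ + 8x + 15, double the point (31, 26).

(8, 31)

tangent at (31, 26): λ = (3·31² + 8)/(2·26) ≡ 5/15. 15⁻¹ ≡ 5 (mod 37), so λ ≡ 5·5 ≡ 25.
  x = λ² - 31 - 31 = 625 - 62 ≡ 8; y = λ·(31 - 8) - 26 ≡ 31. → (8, 31)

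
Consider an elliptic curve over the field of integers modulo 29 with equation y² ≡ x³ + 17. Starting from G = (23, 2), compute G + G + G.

(12, 18)

Repeated addition: build up to 3G.
2G: tangent at (23, 2): λ = (3·23² + 0)/(2·2) ≡ 21/4. 4⁻¹ ≡ 22 (mod 29), so λ ≡ 21·22 ≡ 27.
  x = λ² - 23 - 23 = 729 - 46 ≡ 16; y = λ·(23 - 16) - 2 ≡ 13. → (16, 13)
3G: (16, 13) + (23, 2). λ = (2 - 13)/(23 - 16) ≡ 18/7 mod 29. 7⁻¹ ≡ 25 (mod 29) since 7·25 = 175 ≡ 1, so λ ≡ 15.
  x = λ² - 16 - 23 = 225 - 39 ≡ 12; y = λ·(16 - 12) - 13 ≡ 18. → (12, 18)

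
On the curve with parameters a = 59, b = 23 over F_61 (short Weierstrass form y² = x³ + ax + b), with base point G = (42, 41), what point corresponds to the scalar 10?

Double-and-add on 10 = (1010)₂. Start with G = (42, 41) for the leading 1-bit.
double: tangent at (42, 41): λ = (3·42² + 59)/(2·41) ≡ 44/21. 21⁻¹ ≡ 32 (mod 61) since 21·32 = 672 ≡ 1, so λ ≡ 44·32 ≡ 5.
  x = λ² - 42 - 42 = 25 - 84 ≡ 2; y = λ·(42 - 2) - 41 ≡ 37. → (2, 37)
double: tangent at (2, 37): λ = (3·2² + 59)/(2·37) ≡ 10/13. 13⁻¹ ≡ 47 (mod 61) since 13·47 = 611 ≡ 1, so λ ≡ 10·47 ≡ 43.
  x = λ² - 2 - 2 = 1849 - 4 ≡ 15; y = λ·(2 - 15) - 37 ≡ 14. → (15, 14)
add G: (15, 14) + (42, 41). λ = (41 - 14)/(42 - 15) ≡ 27/27 mod 61. 27⁻¹ ≡ 52 (mod 61) since 27·52 = 1404 ≡ 1, so λ ≡ 1.
  x = λ² - 15 - 42 = 1 - 57 ≡ 5; y = λ·(15 - 5) - 14 ≡ 57. → (5, 57)
double: tangent at (5, 57): λ = (3·5² + 59)/(2·57) ≡ 12/53. 53⁻¹ ≡ 38 (mod 61) since 53·38 = 2014 ≡ 1, so λ ≡ 12·38 ≡ 29.
  x = λ² - 5 - 5 = 841 - 10 ≡ 38; y = λ·(5 - 38) - 57 ≡ 23. → (38, 23)

(38, 23)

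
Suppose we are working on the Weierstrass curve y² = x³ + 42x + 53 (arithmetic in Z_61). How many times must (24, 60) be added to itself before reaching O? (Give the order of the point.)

7

2P: tangent at (24, 60): λ = (3·24² + 42)/(2·60) ≡ 1/59. 59⁻¹ ≡ 30 (mod 61) since 59·30 = 1770 ≡ 1, so λ ≡ 1·30 ≡ 30.
  x = λ² - 24 - 24 = 900 - 48 ≡ 59; y = λ·(24 - 59) - 60 ≡ 49. → (59, 49)
3P: (59, 49) + (24, 60). λ = (60 - 49)/(24 - 59) ≡ 11/26 mod 61. 26⁻¹ ≡ 54 (mod 61), so λ ≡ 45.
  x = λ² - 59 - 24 = 2025 - 83 ≡ 51; y = λ·(59 - 51) - 49 ≡ 6. → (51, 6)
4P: (51, 6) + (24, 60). λ = (60 - 6)/(24 - 51) ≡ 54/34 mod 61. 34⁻¹ ≡ 9 (mod 61), so λ ≡ 59.
  x = λ² - 51 - 24 = 3481 - 75 ≡ 51; y = λ·(51 - 51) - 6 ≡ 55. → (51, 55)
5P: (51, 55) + (24, 60). λ = (60 - 55)/(24 - 51) ≡ 5/34 mod 61. 34⁻¹ ≡ 9 (mod 61), so λ ≡ 45.
  x = λ² - 51 - 24 = 2025 - 75 ≡ 59; y = λ·(51 - 59) - 55 ≡ 12. → (59, 12)
6P: (59, 12) + (24, 60). λ = (60 - 12)/(24 - 59) ≡ 48/26 mod 61. 26⁻¹ ≡ 54 (mod 61) since 26·54 = 1404 ≡ 1, so λ ≡ 30.
  x = λ² - 59 - 24 = 900 - 83 ≡ 24; y = λ·(59 - 24) - 12 ≡ 1. → (24, 1)
7P: (24, 1) + (24, 60): same x and y₁ ≡ -y₂, so the sum is O.
7P = O, so the order is 7.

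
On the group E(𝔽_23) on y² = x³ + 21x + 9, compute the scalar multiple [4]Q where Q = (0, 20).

Repeated addition: build up to 4Q.
2Q: tangent at (0, 20): λ = (3·0² + 21)/(2·20) ≡ 21/17. 17⁻¹ ≡ 19 (mod 23), so λ ≡ 21·19 ≡ 8.
  x = λ² - 0 - 0 = 64 - 0 ≡ 18; y = λ·(0 - 18) - 20 ≡ 20. → (18, 20)
3Q: (18, 20) + (0, 20). λ = (20 - 20)/(0 - 18) ≡ 0/5 mod 23. 5⁻¹ ≡ 14 (mod 23), so λ ≡ 0.
  x = λ² - 18 - 0 = 0 - 18 ≡ 5; y = λ·(18 - 5) - 20 ≡ 3. → (5, 3)
4Q: (5, 3) + (0, 20). λ = (20 - 3)/(0 - 5) ≡ 17/18 mod 23. 18⁻¹ ≡ 9 (mod 23) since 18·9 = 162 ≡ 1, so λ ≡ 15.
  x = λ² - 5 - 0 = 225 - 5 ≡ 13; y = λ·(5 - 13) - 3 ≡ 15. → (13, 15)

(13, 15)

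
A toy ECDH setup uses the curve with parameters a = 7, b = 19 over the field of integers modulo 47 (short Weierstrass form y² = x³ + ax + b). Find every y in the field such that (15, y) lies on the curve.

x³ + 7x + 19 = 3499 ≡ 21 (mod 47).
Square roots of 21 mod 47: 16 and 31 (since 16² = 256 ≡ 21).

16, 31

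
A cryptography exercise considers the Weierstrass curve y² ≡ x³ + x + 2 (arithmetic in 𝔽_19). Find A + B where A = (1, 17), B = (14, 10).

(8, 16)

(1, 17) + (14, 10). λ = (10 - 17)/(14 - 1) ≡ 12/13 mod 19. 13⁻¹ ≡ 3 (mod 19) since 13·3 = 39 ≡ 1, so λ ≡ 17.
  x = λ² - 1 - 14 = 289 - 15 ≡ 8; y = λ·(1 - 8) - 17 ≡ 16. → (8, 16)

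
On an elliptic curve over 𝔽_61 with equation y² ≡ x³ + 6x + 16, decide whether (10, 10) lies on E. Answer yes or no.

y² = 10² ≡ 39; x³ + 6x + 16 = 1076 ≡ 39 (mod 61). 39 = 39.

yes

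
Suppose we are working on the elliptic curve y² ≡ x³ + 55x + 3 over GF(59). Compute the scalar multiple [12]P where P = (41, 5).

(21, 25)

Double-and-add on 12 = (1100)₂. Start with P = (41, 5) for the leading 1-bit.
double: tangent at (41, 5): λ = (3·41² + 55)/(2·5) ≡ 24/10. 10⁻¹ ≡ 6 (mod 59) since 10·6 = 60 ≡ 1, so λ ≡ 24·6 ≡ 26.
  x = λ² - 41 - 41 = 676 - 82 ≡ 4; y = λ·(41 - 4) - 5 ≡ 13. → (4, 13)
add P: (4, 13) + (41, 5). λ = (5 - 13)/(41 - 4) ≡ 51/37 mod 59. 37⁻¹ ≡ 8 (mod 59), so λ ≡ 54.
  x = λ² - 4 - 41 = 2916 - 45 ≡ 39; y = λ·(4 - 39) - 13 ≡ 44. → (39, 44)
double: tangent at (39, 44): λ = (3·39² + 55)/(2·44) ≡ 16/29. 29⁻¹ ≡ 57 (mod 59), so λ ≡ 16·57 ≡ 27.
  x = λ² - 39 - 39 = 729 - 78 ≡ 2; y = λ·(39 - 2) - 44 ≡ 11. → (2, 11)
double: tangent at (2, 11): λ = (3·2² + 55)/(2·11) ≡ 8/22. 22⁻¹ ≡ 51 (mod 59) since 22·51 = 1122 ≡ 1, so λ ≡ 8·51 ≡ 54.
  x = λ² - 2 - 2 = 2916 - 4 ≡ 21; y = λ·(2 - 21) - 11 ≡ 25. → (21, 25)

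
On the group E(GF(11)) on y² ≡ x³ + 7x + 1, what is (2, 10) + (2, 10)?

tangent at (2, 10): λ = (3·2² + 7)/(2·10) ≡ 8/9. 9⁻¹ ≡ 5 (mod 11) since 9·5 = 45 ≡ 1, so λ ≡ 8·5 ≡ 7.
  x = λ² - 2 - 2 = 49 - 4 ≡ 1; y = λ·(2 - 1) - 10 ≡ 8. → (1, 8)

(1, 8)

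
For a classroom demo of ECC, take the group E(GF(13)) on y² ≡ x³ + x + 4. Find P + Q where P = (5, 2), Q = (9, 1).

(5, 2) + (9, 1). λ = (1 - 2)/(9 - 5) ≡ 12/4 mod 13. 4⁻¹ ≡ 10 (mod 13), so λ ≡ 3.
  x = λ² - 5 - 9 = 9 - 14 ≡ 8; y = λ·(5 - 8) - 2 ≡ 2. → (8, 2)

(8, 2)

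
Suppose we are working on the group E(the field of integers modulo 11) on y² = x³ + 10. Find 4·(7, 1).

O

Write P = (7, 1).
Repeated addition: build up to 4P.
2P: tangent at (7, 1): λ = (3·7² + 0)/(2·1) ≡ 4/2. 2⁻¹ ≡ 6 (mod 11), so λ ≡ 4·6 ≡ 2.
  x = λ² - 7 - 7 = 4 - 14 ≡ 1; y = λ·(7 - 1) - 1 ≡ 0. → (1, 0)
3P: (1, 0) + (7, 1). λ = (1 - 0)/(7 - 1) ≡ 1/6 mod 11. 6⁻¹ ≡ 2 (mod 11), so λ ≡ 2.
  x = λ² - 1 - 7 = 4 - 8 ≡ 7; y = λ·(1 - 7) - 0 ≡ 10. → (7, 10)
4P: (7, 10) + (7, 1): same x and y₁ ≡ -y₂, so the sum is O.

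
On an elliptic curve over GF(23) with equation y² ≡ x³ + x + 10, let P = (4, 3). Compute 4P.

Double-and-add on 4 = (100)₂. Start with P = (4, 3) for the leading 1-bit.
double: tangent at (4, 3): λ = (3·4² + 1)/(2·3) ≡ 3/6. 6⁻¹ ≡ 4 (mod 23) since 6·4 = 24 ≡ 1, so λ ≡ 3·4 ≡ 12.
  x = λ² - 4 - 4 = 144 - 8 ≡ 21; y = λ·(4 - 21) - 3 ≡ 0. → (21, 0)
double: (21, 0) + (21, 0): same x and y₁ ≡ -y₂, so the sum is O.

O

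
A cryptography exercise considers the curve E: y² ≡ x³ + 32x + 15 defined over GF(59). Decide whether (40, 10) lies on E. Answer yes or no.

yes

y² = 10² ≡ 41; x³ + 32x + 15 = 65295 ≡ 41 (mod 59). 41 = 41.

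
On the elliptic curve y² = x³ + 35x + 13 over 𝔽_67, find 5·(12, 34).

O

Write G = (12, 34).
Double-and-add on 5 = (101)₂. Start with G = (12, 34) for the leading 1-bit.
double: tangent at (12, 34): λ = (3·12² + 35)/(2·34) ≡ 65/1. 1⁻¹ ≡ 1 (mod 67) since 1·1 = 1 ≡ 1, so λ ≡ 65·1 ≡ 65.
  x = λ² - 12 - 12 = 4225 - 24 ≡ 47; y = λ·(12 - 47) - 34 ≡ 36. → (47, 36)
double: tangent at (47, 36): λ = (3·47² + 35)/(2·36) ≡ 29/5. 5⁻¹ ≡ 27 (mod 67), so λ ≡ 29·27 ≡ 46.
  x = λ² - 47 - 47 = 2116 - 94 ≡ 12; y = λ·(47 - 12) - 36 ≡ 33. → (12, 33)
add G: (12, 33) + (12, 34): same x and y₁ ≡ -y₂, so the sum is 𝒪.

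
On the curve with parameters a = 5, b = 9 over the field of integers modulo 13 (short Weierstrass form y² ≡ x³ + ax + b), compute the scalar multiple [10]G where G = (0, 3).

Repeated addition: build up to 10G.
2G: tangent at (0, 3): λ = (3·0² + 5)/(2·3) ≡ 5/6. 6⁻¹ ≡ 11 (mod 13) since 6·11 = 66 ≡ 1, so λ ≡ 5·11 ≡ 3.
  x = λ² - 0 - 0 = 9 - 0 ≡ 9; y = λ·(0 - 9) - 3 ≡ 9. → (9, 9)
3G: (9, 9) + (0, 3). λ = (3 - 9)/(0 - 9) ≡ 7/4 mod 13. 4⁻¹ ≡ 10 (mod 13), so λ ≡ 5.
  x = λ² - 9 - 0 = 25 - 9 ≡ 3; y = λ·(9 - 3) - 9 ≡ 8. → (3, 8)
4G: (3, 8) + (0, 3). λ = (3 - 8)/(0 - 3) ≡ 8/10 mod 13. 10⁻¹ ≡ 4 (mod 13), so λ ≡ 6.
  x = λ² - 3 - 0 = 36 - 3 ≡ 7; y = λ·(3 - 7) - 8 ≡ 7. → (7, 7)
5G: (7, 7) + (0, 3). λ = (3 - 7)/(0 - 7) ≡ 9/6 mod 13. 6⁻¹ ≡ 11 (mod 13) since 6·11 = 66 ≡ 1, so λ ≡ 8.
  x = λ² - 7 - 0 = 64 - 7 ≡ 5; y = λ·(7 - 5) - 7 ≡ 9. → (5, 9)
6G: (5, 9) + (0, 3). λ = (3 - 9)/(0 - 5) ≡ 7/8 mod 13. 8⁻¹ ≡ 5 (mod 13) since 8·5 = 40 ≡ 1, so λ ≡ 9.
  x = λ² - 5 - 0 = 81 - 5 ≡ 11; y = λ·(5 - 11) - 9 ≡ 2. → (11, 2)
7G: (11, 2) + (0, 3). λ = (3 - 2)/(0 - 11) ≡ 1/2 mod 13. 2⁻¹ ≡ 7 (mod 13) since 2·7 = 14 ≡ 1, so λ ≡ 7.
  x = λ² - 11 - 0 = 49 - 11 ≡ 12; y = λ·(11 - 12) - 2 ≡ 4. → (12, 4)
8G: (12, 4) + (0, 3). λ = (3 - 4)/(0 - 12) ≡ 12/1 mod 13. 1⁻¹ ≡ 1 (mod 13) since 1·1 = 1 ≡ 1, so λ ≡ 12.
  x = λ² - 12 - 0 = 144 - 12 ≡ 2; y = λ·(12 - 2) - 4 ≡ 12. → (2, 12)
9G: (2, 12) + (0, 3). λ = (3 - 12)/(0 - 2) ≡ 4/11 mod 13. 11⁻¹ ≡ 6 (mod 13), so λ ≡ 11.
  x = λ² - 2 - 0 = 121 - 2 ≡ 2; y = λ·(2 - 2) - 12 ≡ 1. → (2, 1)
10G: (2, 1) + (0, 3). λ = (3 - 1)/(0 - 2) ≡ 2/11 mod 13. 11⁻¹ ≡ 6 (mod 13) since 11·6 = 66 ≡ 1, so λ ≡ 12.
  x = λ² - 2 - 0 = 144 - 2 ≡ 12; y = λ·(2 - 12) - 1 ≡ 9. → (12, 9)

(12, 9)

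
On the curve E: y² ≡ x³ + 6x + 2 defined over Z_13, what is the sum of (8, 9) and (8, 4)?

O

The two points share x = 8 and their y-coordinates satisfy 9 + 4 ≡ 0 (mod 13), so they are inverses. Their sum is O.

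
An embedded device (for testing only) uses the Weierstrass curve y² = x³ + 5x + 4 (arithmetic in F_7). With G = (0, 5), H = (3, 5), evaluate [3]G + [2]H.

O

First 3G:
Repeated addition: build up to 3G.
2G: tangent at (0, 5): λ = (3·0² + 5)/(2·5) ≡ 5/3. 3⁻¹ ≡ 5 (mod 7) since 3·5 = 15 ≡ 1, so λ ≡ 5·5 ≡ 4.
  x = λ² - 0 - 0 = 16 - 0 ≡ 2; y = λ·(0 - 2) - 5 ≡ 1. → (2, 1)
3G: (2, 1) + (0, 5). λ = (5 - 1)/(0 - 2) ≡ 4/5 mod 7. 5⁻¹ ≡ 3 (mod 7), so λ ≡ 5.
  x = λ² - 2 - 0 = 25 - 2 ≡ 2; y = λ·(2 - 2) - 1 ≡ 6. → (2, 6)
3G = (2, 6).
Next 2H:
Repeated addition: build up to 2H.
2H: tangent at (3, 5): λ = (3·3² + 5)/(2·5) ≡ 4/3. 3⁻¹ ≡ 5 (mod 7), so λ ≡ 4·5 ≡ 6.
  x = λ² - 3 - 3 = 36 - 6 ≡ 2; y = λ·(3 - 2) - 5 ≡ 1. → (2, 1)
2H = (2, 1).
Finally 3G + 2H:
(2, 6) + (2, 1): same x and y₁ ≡ -y₂, so the sum is ∞.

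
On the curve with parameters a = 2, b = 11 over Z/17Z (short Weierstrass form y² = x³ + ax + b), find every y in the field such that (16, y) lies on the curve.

x³ + 2x + 11 = 4139 ≡ 8 (mod 17).
Square roots of 8 mod 17: 5 and 12 (since 5² = 25 ≡ 8).

5, 12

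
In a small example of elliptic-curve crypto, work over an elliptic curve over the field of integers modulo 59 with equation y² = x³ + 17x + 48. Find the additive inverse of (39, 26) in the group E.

-(39, 26) = (39, -26 mod 59) = (39, 33).

(39, 33)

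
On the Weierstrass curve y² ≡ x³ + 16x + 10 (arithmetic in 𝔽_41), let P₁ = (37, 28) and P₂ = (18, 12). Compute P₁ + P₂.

(36, 16)

(37, 28) + (18, 12). λ = (12 - 28)/(18 - 37) ≡ 25/22 mod 41. 22⁻¹ ≡ 28 (mod 41), so λ ≡ 3.
  x = λ² - 37 - 18 = 9 - 55 ≡ 36; y = λ·(37 - 36) - 28 ≡ 16. → (36, 16)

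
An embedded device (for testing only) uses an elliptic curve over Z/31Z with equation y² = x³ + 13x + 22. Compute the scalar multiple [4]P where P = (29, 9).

(25, 21)

Double-and-add on 4 = (100)₂. Start with P = (29, 9) for the leading 1-bit.
double: tangent at (29, 9): λ = (3·29² + 13)/(2·9) ≡ 25/18. 18⁻¹ ≡ 19 (mod 31), so λ ≡ 25·19 ≡ 10.
  x = λ² - 29 - 29 = 100 - 58 ≡ 11; y = λ·(29 - 11) - 9 ≡ 16. → (11, 16)
double: tangent at (11, 16): λ = (3·11² + 13)/(2·16) ≡ 4/1. 1⁻¹ ≡ 1 (mod 31), so λ ≡ 4·1 ≡ 4.
  x = λ² - 11 - 11 = 16 - 22 ≡ 25; y = λ·(11 - 25) - 16 ≡ 21. → (25, 21)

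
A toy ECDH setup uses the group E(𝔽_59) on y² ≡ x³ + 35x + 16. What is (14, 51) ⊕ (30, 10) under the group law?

(14, 51) + (30, 10). λ = (10 - 51)/(30 - 14) ≡ 18/16 mod 59. 16⁻¹ ≡ 48 (mod 59), so λ ≡ 38.
  x = λ² - 14 - 30 = 1444 - 44 ≡ 43; y = λ·(14 - 43) - 51 ≡ 27. → (43, 27)

(43, 27)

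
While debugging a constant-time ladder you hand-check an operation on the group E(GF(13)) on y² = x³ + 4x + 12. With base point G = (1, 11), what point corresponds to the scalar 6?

(0, 5)

Repeated addition: build up to 6G.
2G: tangent at (1, 11): λ = (3·1² + 4)/(2·11) ≡ 7/9. 9⁻¹ ≡ 3 (mod 13), so λ ≡ 7·3 ≡ 8.
  x = λ² - 1 - 1 = 64 - 2 ≡ 10; y = λ·(1 - 10) - 11 ≡ 8. → (10, 8)
3G: (10, 8) + (1, 11). λ = (11 - 8)/(1 - 10) ≡ 3/4 mod 13. 4⁻¹ ≡ 10 (mod 13) since 4·10 = 40 ≡ 1, so λ ≡ 4.
  x = λ² - 10 - 1 = 16 - 11 ≡ 5; y = λ·(10 - 5) - 8 ≡ 12. → (5, 12)
4G: (5, 12) + (1, 11). λ = (11 - 12)/(1 - 5) ≡ 12/9 mod 13. 9⁻¹ ≡ 3 (mod 13) since 9·3 = 27 ≡ 1, so λ ≡ 10.
  x = λ² - 5 - 1 = 100 - 6 ≡ 3; y = λ·(5 - 3) - 12 ≡ 8. → (3, 8)
5G: (3, 8) + (1, 11). λ = (11 - 8)/(1 - 3) ≡ 3/11 mod 13. 11⁻¹ ≡ 6 (mod 13), so λ ≡ 5.
  x = λ² - 3 - 1 = 25 - 4 ≡ 8; y = λ·(3 - 8) - 8 ≡ 6. → (8, 6)
6G: (8, 6) + (1, 11). λ = (11 - 6)/(1 - 8) ≡ 5/6 mod 13. 6⁻¹ ≡ 11 (mod 13) since 6·11 = 66 ≡ 1, so λ ≡ 3.
  x = λ² - 8 - 1 = 9 - 9 ≡ 0; y = λ·(8 - 0) - 6 ≡ 5. → (0, 5)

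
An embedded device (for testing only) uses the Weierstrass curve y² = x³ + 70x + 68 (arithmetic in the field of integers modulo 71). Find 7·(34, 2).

Write P = (34, 2).
Repeated addition: build up to 7P.
2P: tangent at (34, 2): λ = (3·34² + 70)/(2·2) ≡ 59/4. 4⁻¹ ≡ 18 (mod 71), so λ ≡ 59·18 ≡ 68.
  x = λ² - 34 - 34 = 4624 - 68 ≡ 12; y = λ·(34 - 12) - 2 ≡ 3. → (12, 3)
3P: (12, 3) + (34, 2). λ = (2 - 3)/(34 - 12) ≡ 70/22 mod 71. 22⁻¹ ≡ 42 (mod 71), so λ ≡ 29.
  x = λ² - 12 - 34 = 841 - 46 ≡ 14; y = λ·(12 - 14) - 3 ≡ 10. → (14, 10)
4P: (14, 10) + (34, 2). λ = (2 - 10)/(34 - 14) ≡ 63/20 mod 71. 20⁻¹ ≡ 32 (mod 71) since 20·32 = 640 ≡ 1, so λ ≡ 28.
  x = λ² - 14 - 34 = 784 - 48 ≡ 26; y = λ·(14 - 26) - 10 ≡ 9. → (26, 9)
5P: (26, 9) + (34, 2). λ = (2 - 9)/(34 - 26) ≡ 64/8 mod 71. 8⁻¹ ≡ 9 (mod 71) since 8·9 = 72 ≡ 1, so λ ≡ 8.
  x = λ² - 26 - 34 = 64 - 60 ≡ 4; y = λ·(26 - 4) - 9 ≡ 25. → (4, 25)
6P: (4, 25) + (34, 2). λ = (2 - 25)/(34 - 4) ≡ 48/30 mod 71. 30⁻¹ ≡ 45 (mod 71), so λ ≡ 30.
  x = λ² - 4 - 34 = 900 - 38 ≡ 10; y = λ·(4 - 10) - 25 ≡ 8. → (10, 8)
7P: (10, 8) + (34, 2). λ = (2 - 8)/(34 - 10) ≡ 65/24 mod 71. 24⁻¹ ≡ 3 (mod 71), so λ ≡ 53.
  x = λ² - 10 - 34 = 2809 - 44 ≡ 67; y = λ·(10 - 67) - 8 ≡ 24. → (67, 24)

(67, 24)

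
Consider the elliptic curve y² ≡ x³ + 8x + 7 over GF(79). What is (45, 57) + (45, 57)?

(68, 22)

tangent at (45, 57): λ = (3·45² + 8)/(2·57) ≡ 0/35. 35⁻¹ ≡ 70 (mod 79) since 35·70 = 2450 ≡ 1, so λ ≡ 0·70 ≡ 0.
  x = λ² - 45 - 45 = 0 - 90 ≡ 68; y = λ·(45 - 68) - 57 ≡ 22. → (68, 22)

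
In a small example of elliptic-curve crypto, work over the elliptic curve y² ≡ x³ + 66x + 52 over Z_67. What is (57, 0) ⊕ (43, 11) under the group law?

(57, 0) + (43, 11). λ = (11 - 0)/(43 - 57) ≡ 11/53 mod 67. 53⁻¹ ≡ 43 (mod 67) since 53·43 = 2279 ≡ 1, so λ ≡ 4.
  x = λ² - 57 - 43 = 16 - 100 ≡ 50; y = λ·(57 - 50) - 0 ≡ 28. → (50, 28)

(50, 28)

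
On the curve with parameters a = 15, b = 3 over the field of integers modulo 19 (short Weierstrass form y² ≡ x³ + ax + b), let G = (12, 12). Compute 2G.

(18, 14)

tangent at (12, 12): λ = (3·12² + 15)/(2·12) ≡ 10/5. 5⁻¹ ≡ 4 (mod 19), so λ ≡ 10·4 ≡ 2.
  x = λ² - 12 - 12 = 4 - 24 ≡ 18; y = λ·(12 - 18) - 12 ≡ 14. → (18, 14)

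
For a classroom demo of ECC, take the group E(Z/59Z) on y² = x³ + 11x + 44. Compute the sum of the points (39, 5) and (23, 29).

(14, 46)

(39, 5) + (23, 29). λ = (29 - 5)/(23 - 39) ≡ 24/43 mod 59. 43⁻¹ ≡ 11 (mod 59), so λ ≡ 28.
  x = λ² - 39 - 23 = 784 - 62 ≡ 14; y = λ·(39 - 14) - 5 ≡ 46. → (14, 46)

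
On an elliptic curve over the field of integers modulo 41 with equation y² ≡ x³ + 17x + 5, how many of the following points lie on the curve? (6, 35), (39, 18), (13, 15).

(6, 35): 35² ≡ 36, rhs ≡ 36 → on.
(39, 18): 18² ≡ 37, rhs ≡ 4 → off.
(13, 15): 15² ≡ 20, rhs ≡ 4 → off.

1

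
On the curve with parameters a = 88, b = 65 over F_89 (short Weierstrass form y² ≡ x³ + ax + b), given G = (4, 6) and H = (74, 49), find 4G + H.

First 4G:
Repeated addition: build up to 4G.
2G: tangent at (4, 6): λ = (3·4² + 88)/(2·6) ≡ 47/12. 12⁻¹ ≡ 52 (mod 89) since 12·52 = 624 ≡ 1, so λ ≡ 47·52 ≡ 41.
  x = λ² - 4 - 4 = 1681 - 8 ≡ 71; y = λ·(4 - 71) - 6 ≡ 6. → (71, 6)
3G: (71, 6) + (4, 6). λ = (6 - 6)/(4 - 71) ≡ 0/22 mod 89. 22⁻¹ ≡ 85 (mod 89), so λ ≡ 0.
  x = λ² - 71 - 4 = 0 - 75 ≡ 14; y = λ·(71 - 14) - 6 ≡ 83. → (14, 83)
4G: (14, 83) + (4, 6). λ = (6 - 83)/(4 - 14) ≡ 12/79 mod 89. 79⁻¹ ≡ 80 (mod 89), so λ ≡ 70.
  x = λ² - 14 - 4 = 4900 - 18 ≡ 76; y = λ·(14 - 76) - 83 ≡ 27. → (76, 27)
4G = (76, 27).
Finally 4G + H:
(76, 27) + (74, 49). λ = (49 - 27)/(74 - 76) ≡ 22/87 mod 89. 87⁻¹ ≡ 44 (mod 89) since 87·44 = 3828 ≡ 1, so λ ≡ 78.
  x = λ² - 76 - 74 = 6084 - 150 ≡ 60; y = λ·(76 - 60) - 27 ≡ 64. → (60, 64)

(60, 64)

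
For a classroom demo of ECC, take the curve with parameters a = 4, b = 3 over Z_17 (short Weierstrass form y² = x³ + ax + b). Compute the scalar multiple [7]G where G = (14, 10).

Repeated addition: build up to 7G.
2G: tangent at (14, 10): λ = (3·14² + 4)/(2·10) ≡ 14/3. 3⁻¹ ≡ 6 (mod 17) since 3·6 = 18 ≡ 1, so λ ≡ 14·6 ≡ 16.
  x = λ² - 14 - 14 = 256 - 28 ≡ 7; y = λ·(14 - 7) - 10 ≡ 0. → (7, 0)
3G: (7, 0) + (14, 10). λ = (10 - 0)/(14 - 7) ≡ 10/7 mod 17. 7⁻¹ ≡ 5 (mod 17), so λ ≡ 16.
  x = λ² - 7 - 14 = 256 - 21 ≡ 14; y = λ·(7 - 14) - 0 ≡ 7. → (14, 7)
4G: (14, 7) + (14, 10): same x and y₁ ≡ -y₂, so the sum is O.
5G: O + (14, 10) = (14, 10) (identity).
6G: tangent at (14, 10): λ = (3·14² + 4)/(2·10) ≡ 14/3. 3⁻¹ ≡ 6 (mod 17) since 3·6 = 18 ≡ 1, so λ ≡ 14·6 ≡ 16.
  x = λ² - 14 - 14 = 256 - 28 ≡ 7; y = λ·(14 - 7) - 10 ≡ 0. → (7, 0)
7G: (7, 0) + (14, 10). λ = (10 - 0)/(14 - 7) ≡ 10/7 mod 17. 7⁻¹ ≡ 5 (mod 17) since 7·5 = 35 ≡ 1, so λ ≡ 16.
  x = λ² - 7 - 14 = 256 - 21 ≡ 14; y = λ·(7 - 14) - 0 ≡ 7. → (14, 7)

(14, 7)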